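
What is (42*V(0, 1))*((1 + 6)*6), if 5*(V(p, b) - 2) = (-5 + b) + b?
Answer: 12348/5 ≈ 2469.6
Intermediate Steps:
V(p, b) = 1 + 2*b/5 (V(p, b) = 2 + ((-5 + b) + b)/5 = 2 + (-5 + 2*b)/5 = 2 + (-1 + 2*b/5) = 1 + 2*b/5)
(42*V(0, 1))*((1 + 6)*6) = (42*(1 + (⅖)*1))*((1 + 6)*6) = (42*(1 + ⅖))*(7*6) = (42*(7/5))*42 = (294/5)*42 = 12348/5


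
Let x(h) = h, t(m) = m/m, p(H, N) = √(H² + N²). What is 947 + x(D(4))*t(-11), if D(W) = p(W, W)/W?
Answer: 947 + √2 ≈ 948.41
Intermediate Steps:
t(m) = 1
D(W) = √2*√(W²)/W (D(W) = √(W² + W²)/W = √(2*W²)/W = (√2*√(W²))/W = √2*√(W²)/W)
947 + x(D(4))*t(-11) = 947 + (√2*√(4²)/4)*1 = 947 + (√2*(¼)*√16)*1 = 947 + (√2*(¼)*4)*1 = 947 + √2*1 = 947 + √2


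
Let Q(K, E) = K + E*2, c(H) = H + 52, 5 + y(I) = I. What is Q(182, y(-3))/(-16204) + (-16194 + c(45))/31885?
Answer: -133064349/258332270 ≈ -0.51509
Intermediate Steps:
y(I) = -5 + I
c(H) = 52 + H
Q(K, E) = K + 2*E
Q(182, y(-3))/(-16204) + (-16194 + c(45))/31885 = (182 + 2*(-5 - 3))/(-16204) + (-16194 + (52 + 45))/31885 = (182 + 2*(-8))*(-1/16204) + (-16194 + 97)*(1/31885) = (182 - 16)*(-1/16204) - 16097*1/31885 = 166*(-1/16204) - 16097/31885 = -83/8102 - 16097/31885 = -133064349/258332270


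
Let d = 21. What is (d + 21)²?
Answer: 1764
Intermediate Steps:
(d + 21)² = (21 + 21)² = 42² = 1764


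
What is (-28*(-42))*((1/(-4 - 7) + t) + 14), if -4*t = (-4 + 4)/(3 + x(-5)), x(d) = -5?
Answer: 179928/11 ≈ 16357.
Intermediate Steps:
t = 0 (t = -(-4 + 4)/(4*(3 - 5)) = -0/(-2) = -0*(-1)/2 = -1/4*0 = 0)
(-28*(-42))*((1/(-4 - 7) + t) + 14) = (-28*(-42))*((1/(-4 - 7) + 0) + 14) = 1176*((1/(-11) + 0) + 14) = 1176*((-1/11 + 0) + 14) = 1176*(-1/11 + 14) = 1176*(153/11) = 179928/11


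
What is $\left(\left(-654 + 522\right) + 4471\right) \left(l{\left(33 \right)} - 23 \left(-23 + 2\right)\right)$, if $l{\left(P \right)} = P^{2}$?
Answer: $6820908$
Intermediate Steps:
$\left(\left(-654 + 522\right) + 4471\right) \left(l{\left(33 \right)} - 23 \left(-23 + 2\right)\right) = \left(\left(-654 + 522\right) + 4471\right) \left(33^{2} - 23 \left(-23 + 2\right)\right) = \left(-132 + 4471\right) \left(1089 - -483\right) = 4339 \left(1089 + 483\right) = 4339 \cdot 1572 = 6820908$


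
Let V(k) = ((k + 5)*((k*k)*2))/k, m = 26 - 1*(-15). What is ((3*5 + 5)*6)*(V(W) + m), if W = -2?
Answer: 3480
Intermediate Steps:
m = 41 (m = 26 + 15 = 41)
V(k) = 2*k*(5 + k) (V(k) = ((5 + k)*(k²*2))/k = ((5 + k)*(2*k²))/k = (2*k²*(5 + k))/k = 2*k*(5 + k))
((3*5 + 5)*6)*(V(W) + m) = ((3*5 + 5)*6)*(2*(-2)*(5 - 2) + 41) = ((15 + 5)*6)*(2*(-2)*3 + 41) = (20*6)*(-12 + 41) = 120*29 = 3480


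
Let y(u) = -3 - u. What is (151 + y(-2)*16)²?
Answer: 18225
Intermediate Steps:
(151 + y(-2)*16)² = (151 + (-3 - 1*(-2))*16)² = (151 + (-3 + 2)*16)² = (151 - 1*16)² = (151 - 16)² = 135² = 18225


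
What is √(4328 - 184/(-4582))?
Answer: 2*√5679125535/2291 ≈ 65.788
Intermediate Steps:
√(4328 - 184/(-4582)) = √(4328 - 184*(-1/4582)) = √(4328 + 92/2291) = √(9915540/2291) = 2*√5679125535/2291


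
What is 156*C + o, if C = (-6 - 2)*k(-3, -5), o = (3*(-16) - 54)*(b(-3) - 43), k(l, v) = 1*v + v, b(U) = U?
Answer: 17172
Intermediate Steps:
k(l, v) = 2*v (k(l, v) = v + v = 2*v)
o = 4692 (o = (3*(-16) - 54)*(-3 - 43) = (-48 - 54)*(-46) = -102*(-46) = 4692)
C = 80 (C = (-6 - 2)*(2*(-5)) = -8*(-10) = 80)
156*C + o = 156*80 + 4692 = 12480 + 4692 = 17172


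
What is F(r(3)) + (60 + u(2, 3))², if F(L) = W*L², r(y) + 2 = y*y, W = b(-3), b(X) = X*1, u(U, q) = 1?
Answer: 3574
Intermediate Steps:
b(X) = X
W = -3
r(y) = -2 + y² (r(y) = -2 + y*y = -2 + y²)
F(L) = -3*L²
F(r(3)) + (60 + u(2, 3))² = -3*(-2 + 3²)² + (60 + 1)² = -3*(-2 + 9)² + 61² = -3*7² + 3721 = -3*49 + 3721 = -147 + 3721 = 3574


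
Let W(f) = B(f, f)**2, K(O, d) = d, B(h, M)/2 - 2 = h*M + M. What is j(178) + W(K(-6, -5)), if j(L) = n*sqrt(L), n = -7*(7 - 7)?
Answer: 1936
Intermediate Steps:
n = 0 (n = -7*0 = 0)
B(h, M) = 4 + 2*M + 2*M*h (B(h, M) = 4 + 2*(h*M + M) = 4 + 2*(M*h + M) = 4 + 2*(M + M*h) = 4 + (2*M + 2*M*h) = 4 + 2*M + 2*M*h)
j(L) = 0 (j(L) = 0*sqrt(L) = 0)
W(f) = (4 + 2*f + 2*f**2)**2 (W(f) = (4 + 2*f + 2*f*f)**2 = (4 + 2*f + 2*f**2)**2)
j(178) + W(K(-6, -5)) = 0 + 4*(2 - 5 + (-5)**2)**2 = 0 + 4*(2 - 5 + 25)**2 = 0 + 4*22**2 = 0 + 4*484 = 0 + 1936 = 1936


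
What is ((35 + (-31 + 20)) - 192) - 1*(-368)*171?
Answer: 62760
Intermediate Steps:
((35 + (-31 + 20)) - 192) - 1*(-368)*171 = ((35 - 11) - 192) + 368*171 = (24 - 192) + 62928 = -168 + 62928 = 62760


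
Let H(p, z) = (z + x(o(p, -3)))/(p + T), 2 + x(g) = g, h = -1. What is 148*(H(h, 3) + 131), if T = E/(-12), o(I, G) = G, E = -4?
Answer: 19832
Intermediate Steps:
x(g) = -2 + g
T = 1/3 (T = -4/(-12) = -4*(-1/12) = 1/3 ≈ 0.33333)
H(p, z) = (-5 + z)/(1/3 + p) (H(p, z) = (z + (-2 - 3))/(p + 1/3) = (z - 5)/(1/3 + p) = (-5 + z)/(1/3 + p))
148*(H(h, 3) + 131) = 148*(3*(-5 + 3)/(1 + 3*(-1)) + 131) = 148*(3*(-2)/(1 - 3) + 131) = 148*(3*(-2)/(-2) + 131) = 148*(3*(-1/2)*(-2) + 131) = 148*(3 + 131) = 148*134 = 19832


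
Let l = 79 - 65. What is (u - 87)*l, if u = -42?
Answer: -1806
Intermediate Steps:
l = 14
(u - 87)*l = (-42 - 87)*14 = -129*14 = -1806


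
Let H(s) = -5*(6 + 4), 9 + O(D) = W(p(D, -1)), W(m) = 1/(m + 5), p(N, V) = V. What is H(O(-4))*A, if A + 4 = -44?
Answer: 2400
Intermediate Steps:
A = -48 (A = -4 - 44 = -48)
W(m) = 1/(5 + m)
O(D) = -35/4 (O(D) = -9 + 1/(5 - 1) = -9 + 1/4 = -9 + ¼ = -35/4)
H(s) = -50 (H(s) = -5*10 = -50)
H(O(-4))*A = -50*(-48) = 2400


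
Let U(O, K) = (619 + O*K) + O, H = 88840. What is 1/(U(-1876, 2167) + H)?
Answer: -1/3977709 ≈ -2.5140e-7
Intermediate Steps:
U(O, K) = 619 + O + K*O (U(O, K) = (619 + K*O) + O = 619 + O + K*O)
1/(U(-1876, 2167) + H) = 1/((619 - 1876 + 2167*(-1876)) + 88840) = 1/((619 - 1876 - 4065292) + 88840) = 1/(-4066549 + 88840) = 1/(-3977709) = -1/3977709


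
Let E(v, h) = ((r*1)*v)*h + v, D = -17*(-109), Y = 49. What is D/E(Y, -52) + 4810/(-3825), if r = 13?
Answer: -738571/562275 ≈ -1.3135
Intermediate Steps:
D = 1853
E(v, h) = v + 13*h*v (E(v, h) = ((13*1)*v)*h + v = (13*v)*h + v = 13*h*v + v = v + 13*h*v)
D/E(Y, -52) + 4810/(-3825) = 1853/((49*(1 + 13*(-52)))) + 4810/(-3825) = 1853/((49*(1 - 676))) + 4810*(-1/3825) = 1853/((49*(-675))) - 962/765 = 1853/(-33075) - 962/765 = 1853*(-1/33075) - 962/765 = -1853/33075 - 962/765 = -738571/562275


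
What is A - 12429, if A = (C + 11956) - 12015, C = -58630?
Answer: -71118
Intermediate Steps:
A = -58689 (A = (-58630 + 11956) - 12015 = -46674 - 12015 = -58689)
A - 12429 = -58689 - 12429 = -71118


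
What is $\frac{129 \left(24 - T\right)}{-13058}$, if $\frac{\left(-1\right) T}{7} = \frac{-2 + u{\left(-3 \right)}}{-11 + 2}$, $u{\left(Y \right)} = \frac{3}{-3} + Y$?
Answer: $- \frac{1849}{6529} \approx -0.2832$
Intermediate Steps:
$u{\left(Y \right)} = -1 + Y$ ($u{\left(Y \right)} = 3 \left(- \frac{1}{3}\right) + Y = -1 + Y$)
$T = - \frac{14}{3}$ ($T = - 7 \frac{-2 - 4}{-11 + 2} = - 7 \frac{-2 - 4}{-9} = - 7 \left(\left(-6\right) \left(- \frac{1}{9}\right)\right) = \left(-7\right) \frac{2}{3} = - \frac{14}{3} \approx -4.6667$)
$\frac{129 \left(24 - T\right)}{-13058} = \frac{129 \left(24 - - \frac{14}{3}\right)}{-13058} = 129 \left(24 + \frac{14}{3}\right) \left(- \frac{1}{13058}\right) = 129 \cdot \frac{86}{3} \left(- \frac{1}{13058}\right) = 3698 \left(- \frac{1}{13058}\right) = - \frac{1849}{6529}$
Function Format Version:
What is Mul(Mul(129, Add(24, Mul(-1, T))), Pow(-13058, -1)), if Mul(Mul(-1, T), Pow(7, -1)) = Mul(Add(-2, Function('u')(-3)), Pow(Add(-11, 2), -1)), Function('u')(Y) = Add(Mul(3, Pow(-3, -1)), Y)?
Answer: Rational(-1849, 6529) ≈ -0.28320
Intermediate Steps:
Function('u')(Y) = Add(-1, Y) (Function('u')(Y) = Add(Mul(3, Rational(-1, 3)), Y) = Add(-1, Y))
T = Rational(-14, 3) (T = Mul(-7, Mul(Add(-2, Add(-1, -3)), Pow(Add(-11, 2), -1))) = Mul(-7, Mul(Add(-2, -4), Pow(-9, -1))) = Mul(-7, Mul(-6, Rational(-1, 9))) = Mul(-7, Rational(2, 3)) = Rational(-14, 3) ≈ -4.6667)
Mul(Mul(129, Add(24, Mul(-1, T))), Pow(-13058, -1)) = Mul(Mul(129, Add(24, Mul(-1, Rational(-14, 3)))), Pow(-13058, -1)) = Mul(Mul(129, Add(24, Rational(14, 3))), Rational(-1, 13058)) = Mul(Mul(129, Rational(86, 3)), Rational(-1, 13058)) = Mul(3698, Rational(-1, 13058)) = Rational(-1849, 6529)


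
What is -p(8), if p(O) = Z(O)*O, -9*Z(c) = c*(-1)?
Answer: -64/9 ≈ -7.1111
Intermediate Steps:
Z(c) = c/9 (Z(c) = -c*(-1)/9 = -(-1)*c/9 = c/9)
p(O) = O²/9 (p(O) = (O/9)*O = O²/9)
-p(8) = -8²/9 = -64/9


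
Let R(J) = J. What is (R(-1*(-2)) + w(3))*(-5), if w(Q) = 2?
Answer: -20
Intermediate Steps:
(R(-1*(-2)) + w(3))*(-5) = (-1*(-2) + 2)*(-5) = (2 + 2)*(-5) = 4*(-5) = -20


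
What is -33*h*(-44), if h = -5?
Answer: -7260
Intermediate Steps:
-33*h*(-44) = -33*(-5)*(-44) = 165*(-44) = -7260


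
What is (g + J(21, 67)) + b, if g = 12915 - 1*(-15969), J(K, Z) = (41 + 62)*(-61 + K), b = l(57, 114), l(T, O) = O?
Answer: 24878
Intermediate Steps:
b = 114
J(K, Z) = -6283 + 103*K (J(K, Z) = 103*(-61 + K) = -6283 + 103*K)
g = 28884 (g = 12915 + 15969 = 28884)
(g + J(21, 67)) + b = (28884 + (-6283 + 103*21)) + 114 = (28884 + (-6283 + 2163)) + 114 = (28884 - 4120) + 114 = 24764 + 114 = 24878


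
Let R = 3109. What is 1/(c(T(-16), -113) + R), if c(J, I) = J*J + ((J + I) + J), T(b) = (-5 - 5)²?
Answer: 1/13196 ≈ 7.5781e-5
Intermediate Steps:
T(b) = 100 (T(b) = (-10)² = 100)
c(J, I) = I + J² + 2*J (c(J, I) = J² + ((I + J) + J) = J² + (I + 2*J) = I + J² + 2*J)
1/(c(T(-16), -113) + R) = 1/((-113 + 100² + 2*100) + 3109) = 1/((-113 + 10000 + 200) + 3109) = 1/(10087 + 3109) = 1/13196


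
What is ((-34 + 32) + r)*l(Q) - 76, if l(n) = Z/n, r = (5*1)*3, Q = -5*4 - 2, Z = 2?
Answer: -849/11 ≈ -77.182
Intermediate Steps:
Q = -22 (Q = -20 - 2 = -22)
r = 15 (r = 5*3 = 15)
l(n) = 2/n
((-34 + 32) + r)*l(Q) - 76 = ((-34 + 32) + 15)*(2/(-22)) - 76 = (-2 + 15)*(2*(-1/22)) - 76 = 13*(-1/11) - 76 = -13/11 - 76 = -849/11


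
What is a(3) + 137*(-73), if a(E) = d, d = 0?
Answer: -10001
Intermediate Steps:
a(E) = 0
a(3) + 137*(-73) = 0 + 137*(-73) = 0 - 10001 = -10001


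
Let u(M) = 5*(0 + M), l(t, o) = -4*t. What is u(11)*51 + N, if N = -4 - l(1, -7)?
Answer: 2805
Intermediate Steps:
u(M) = 5*M
N = 0 (N = -4 - (-4) = -4 - 1*(-4) = -4 + 4 = 0)
u(11)*51 + N = (5*11)*51 + 0 = 55*51 + 0 = 2805 + 0 = 2805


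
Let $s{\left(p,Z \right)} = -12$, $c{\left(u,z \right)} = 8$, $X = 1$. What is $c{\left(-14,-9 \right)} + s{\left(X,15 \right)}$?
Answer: $-4$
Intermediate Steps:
$c{\left(-14,-9 \right)} + s{\left(X,15 \right)} = 8 - 12 = -4$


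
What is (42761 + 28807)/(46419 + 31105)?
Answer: 17892/19381 ≈ 0.92317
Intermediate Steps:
(42761 + 28807)/(46419 + 31105) = 71568/77524 = 71568*(1/77524) = 17892/19381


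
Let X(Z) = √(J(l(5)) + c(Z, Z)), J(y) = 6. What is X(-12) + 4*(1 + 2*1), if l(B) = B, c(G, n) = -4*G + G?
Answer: 12 + √42 ≈ 18.481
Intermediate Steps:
c(G, n) = -3*G
X(Z) = √(6 - 3*Z)
X(-12) + 4*(1 + 2*1) = √(6 - 3*(-12)) + 4*(1 + 2*1) = √(6 + 36) + 4*(1 + 2) = √42 + 4*3 = √42 + 12 = 12 + √42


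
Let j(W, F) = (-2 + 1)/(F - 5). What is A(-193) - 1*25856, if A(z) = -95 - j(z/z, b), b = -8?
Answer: -337364/13 ≈ -25951.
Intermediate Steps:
j(W, F) = -1/(-5 + F)
A(z) = -1236/13 (A(z) = -95 - (-1)/(-5 - 8) = -95 - (-1)/(-13) = -95 - (-1)*(-1)/13 = -95 - 1*1/13 = -95 - 1/13 = -1236/13)
A(-193) - 1*25856 = -1236/13 - 1*25856 = -1236/13 - 25856 = -337364/13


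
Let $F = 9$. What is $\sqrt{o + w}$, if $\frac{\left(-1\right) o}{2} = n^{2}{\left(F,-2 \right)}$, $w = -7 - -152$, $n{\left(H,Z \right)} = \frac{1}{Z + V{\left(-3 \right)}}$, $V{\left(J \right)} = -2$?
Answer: $\frac{\sqrt{2318}}{4} \approx 12.036$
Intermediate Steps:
$n{\left(H,Z \right)} = \frac{1}{-2 + Z}$ ($n{\left(H,Z \right)} = \frac{1}{Z - 2} = \frac{1}{-2 + Z}$)
$w = 145$ ($w = -7 + 152 = 145$)
$o = - \frac{1}{8}$ ($o = - 2 \left(\frac{1}{-2 - 2}\right)^{2} = - 2 \left(\frac{1}{-4}\right)^{2} = - 2 \left(- \frac{1}{4}\right)^{2} = \left(-2\right) \frac{1}{16} = - \frac{1}{8} \approx -0.125$)
$\sqrt{o + w} = \sqrt{- \frac{1}{8} + 145} = \sqrt{\frac{1159}{8}} = \frac{\sqrt{2318}}{4}$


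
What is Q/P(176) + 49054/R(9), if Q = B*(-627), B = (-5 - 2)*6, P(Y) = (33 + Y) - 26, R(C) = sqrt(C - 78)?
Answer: 8778/61 - 49054*I*sqrt(69)/69 ≈ 143.9 - 5905.4*I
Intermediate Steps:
R(C) = sqrt(-78 + C)
P(Y) = 7 + Y
B = -42 (B = -7*6 = -42)
Q = 26334 (Q = -42*(-627) = 26334)
Q/P(176) + 49054/R(9) = 26334/(7 + 176) + 49054/(sqrt(-78 + 9)) = 26334/183 + 49054/(sqrt(-69)) = 26334*(1/183) + 49054/((I*sqrt(69))) = 8778/61 + 49054*(-I*sqrt(69)/69) = 8778/61 - 49054*I*sqrt(69)/69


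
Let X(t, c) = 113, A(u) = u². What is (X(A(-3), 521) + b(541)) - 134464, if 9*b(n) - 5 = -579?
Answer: -1209733/9 ≈ -1.3441e+5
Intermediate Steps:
b(n) = -574/9 (b(n) = 5/9 + (⅑)*(-579) = 5/9 - 193/3 = -574/9)
(X(A(-3), 521) + b(541)) - 134464 = (113 - 574/9) - 134464 = 443/9 - 134464 = -1209733/9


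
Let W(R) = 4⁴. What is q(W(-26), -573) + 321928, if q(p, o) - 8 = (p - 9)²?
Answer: 382945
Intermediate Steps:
W(R) = 256
q(p, o) = 8 + (-9 + p)² (q(p, o) = 8 + (p - 9)² = 8 + (-9 + p)²)
q(W(-26), -573) + 321928 = (8 + (-9 + 256)²) + 321928 = (8 + 247²) + 321928 = (8 + 61009) + 321928 = 61017 + 321928 = 382945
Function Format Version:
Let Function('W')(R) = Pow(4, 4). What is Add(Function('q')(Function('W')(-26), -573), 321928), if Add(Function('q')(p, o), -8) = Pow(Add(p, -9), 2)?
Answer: 382945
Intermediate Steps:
Function('W')(R) = 256
Function('q')(p, o) = Add(8, Pow(Add(-9, p), 2)) (Function('q')(p, o) = Add(8, Pow(Add(p, -9), 2)) = Add(8, Pow(Add(-9, p), 2)))
Add(Function('q')(Function('W')(-26), -573), 321928) = Add(Add(8, Pow(Add(-9, 256), 2)), 321928) = Add(Add(8, Pow(247, 2)), 321928) = Add(Add(8, 61009), 321928) = Add(61017, 321928) = 382945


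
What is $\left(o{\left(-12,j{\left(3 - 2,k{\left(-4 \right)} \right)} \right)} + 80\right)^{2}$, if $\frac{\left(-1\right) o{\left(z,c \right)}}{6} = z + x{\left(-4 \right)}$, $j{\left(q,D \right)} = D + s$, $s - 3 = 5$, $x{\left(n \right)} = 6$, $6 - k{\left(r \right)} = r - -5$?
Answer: $13456$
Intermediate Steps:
$k{\left(r \right)} = 1 - r$ ($k{\left(r \right)} = 6 - \left(r - -5\right) = 6 - \left(r + 5\right) = 6 - \left(5 + r\right) = 1 - r$)
$s = 8$ ($s = 3 + 5 = 8$)
$j{\left(q,D \right)} = 8 + D$ ($j{\left(q,D \right)} = D + 8 = 8 + D$)
$o{\left(z,c \right)} = -36 - 6 z$ ($o{\left(z,c \right)} = - 6 \left(z + 6\right) = - 6 \left(6 + z\right) = -36 - 6 z$)
$\left(o{\left(-12,j{\left(3 - 2,k{\left(-4 \right)} \right)} \right)} + 80\right)^{2} = \left(\left(-36 - -72\right) + 80\right)^{2} = \left(\left(-36 + 72\right) + 80\right)^{2} = \left(36 + 80\right)^{2} = 116^{2} = 13456$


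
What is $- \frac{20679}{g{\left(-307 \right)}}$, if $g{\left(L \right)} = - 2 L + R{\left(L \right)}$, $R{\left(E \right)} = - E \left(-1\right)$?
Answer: $- \frac{20679}{307} \approx -67.358$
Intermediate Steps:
$R{\left(E \right)} = E$
$g{\left(L \right)} = - L$ ($g{\left(L \right)} = - 2 L + L = - L$)
$- \frac{20679}{g{\left(-307 \right)}} = - \frac{20679}{\left(-1\right) \left(-307\right)} = - \frac{20679}{307}$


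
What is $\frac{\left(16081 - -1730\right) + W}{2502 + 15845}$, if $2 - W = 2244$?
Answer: $\frac{15569}{18347} \approx 0.84859$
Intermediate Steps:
$W = -2242$ ($W = 2 - 2244 = -2242$)
$\frac{\left(16081 - -1730\right) + W}{2502 + 15845} = \frac{\left(16081 - -1730\right) - 2242}{2502 + 15845} = \frac{\left(16081 + 1730\right) - 2242}{18347} = \left(17811 - 2242\right) \frac{1}{18347} = 15569 \cdot \frac{1}{18347} = \frac{15569}{18347}$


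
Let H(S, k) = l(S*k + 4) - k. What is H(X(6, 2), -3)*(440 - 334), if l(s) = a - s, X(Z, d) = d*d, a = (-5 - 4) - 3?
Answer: -106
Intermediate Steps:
a = -12 (a = -9 - 3 = -12)
X(Z, d) = d²
l(s) = -12 - s
H(S, k) = -16 - k - S*k (H(S, k) = (-12 - (S*k + 4)) - k = (-12 - (4 + S*k)) - k = (-12 + (-4 - S*k)) - k = (-16 - S*k) - k = -16 - k - S*k)
H(X(6, 2), -3)*(440 - 334) = (-16 - 1*(-3) - 1*2²*(-3))*(440 - 334) = (-16 + 3 - 1*4*(-3))*106 = (-16 + 3 + 12)*106 = -1*106 = -106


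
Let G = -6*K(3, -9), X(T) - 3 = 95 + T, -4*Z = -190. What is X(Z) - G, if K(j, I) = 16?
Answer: 483/2 ≈ 241.50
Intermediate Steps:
Z = 95/2 (Z = -¼*(-190) = 95/2 ≈ 47.500)
X(T) = 98 + T (X(T) = 3 + (95 + T) = 98 + T)
G = -96 (G = -6*16 = -96)
X(Z) - G = (98 + 95/2) - 1*(-96) = 291/2 + 96 = 483/2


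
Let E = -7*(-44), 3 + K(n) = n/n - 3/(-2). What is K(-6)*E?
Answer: -154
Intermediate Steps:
K(n) = -½ (K(n) = -3 + (n/n - 3/(-2)) = -3 + (1 - 3*(-½)) = -3 + (1 + 3/2) = -3 + 5/2 = -½)
E = 308
K(-6)*E = -½*308 = -154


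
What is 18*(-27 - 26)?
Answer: -954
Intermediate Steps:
18*(-27 - 26) = 18*(-53) = -954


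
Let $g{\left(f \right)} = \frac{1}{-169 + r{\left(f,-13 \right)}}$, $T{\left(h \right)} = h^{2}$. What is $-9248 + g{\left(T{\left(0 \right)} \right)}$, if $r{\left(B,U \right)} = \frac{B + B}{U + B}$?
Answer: $- \frac{1562913}{169} \approx -9248.0$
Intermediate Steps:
$r{\left(B,U \right)} = \frac{2 B}{B + U}$
$g{\left(f \right)} = \frac{1}{-169 + \frac{2 f}{-13 + f}}$ ($g{\left(f \right)} = \frac{1}{-169 + \frac{2 f}{f - 13}} = \frac{1}{-169 + \frac{2 f}{-13 + f}}$)
$-9248 + g{\left(T{\left(0 \right)} \right)} = -9248 + \frac{-13 + 0^{2}}{2197 - 167 \cdot 0^{2}} = -9248 + \frac{-13 + 0}{2197 - 0} = -9248 + \frac{1}{2197 + 0} \left(-13\right) = -9248 + \frac{1}{2197} \left(-13\right) = -9248 - \frac{1}{169} = - \frac{1562913}{169}$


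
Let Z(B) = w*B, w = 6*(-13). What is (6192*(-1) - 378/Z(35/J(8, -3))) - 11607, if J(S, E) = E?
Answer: -1156962/65 ≈ -17799.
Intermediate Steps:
w = -78
Z(B) = -78*B
(6192*(-1) - 378/Z(35/J(8, -3))) - 11607 = (6192*(-1) - 378/((-2730/(-3)))) - 11607 = (-6192 - 378/((-2730*(-1)/3))) - 11607 = (-6192 - 378/((-78*(-35/3)))) - 11607 = (-6192 - 378/910) - 11607 = (-6192 - 1*27/65) - 11607 = (-6192 - 27/65) - 11607 = -402507/65 - 11607 = -1156962/65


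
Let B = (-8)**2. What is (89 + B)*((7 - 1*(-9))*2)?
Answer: 4896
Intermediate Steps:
B = 64
(89 + B)*((7 - 1*(-9))*2) = (89 + 64)*((7 - 1*(-9))*2) = 153*((7 + 9)*2) = 153*(16*2) = 153*32 = 4896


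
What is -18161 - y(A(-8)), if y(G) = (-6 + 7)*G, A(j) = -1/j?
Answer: -145289/8 ≈ -18161.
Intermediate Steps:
y(G) = G (y(G) = 1*G = G)
-18161 - y(A(-8)) = -18161 - (-1)/(-8) = -18161 - (-1)*(-1)/8 = -18161 - 1*⅛ = -18161 - ⅛ = -145289/8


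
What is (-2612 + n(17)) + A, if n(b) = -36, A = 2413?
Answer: -235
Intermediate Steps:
(-2612 + n(17)) + A = (-2612 - 36) + 2413 = -2648 + 2413 = -235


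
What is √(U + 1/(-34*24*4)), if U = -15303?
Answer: I*√2547398643/408 ≈ 123.71*I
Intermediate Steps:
√(U + 1/(-34*24*4)) = √(-15303 + 1/(-34*24*4)) = √(-15303 + 1/(-816*4)) = √(-15303 + 1/(-3264)) = √(-15303 - 1/3264) = √(-49948993/3264) = I*√2547398643/408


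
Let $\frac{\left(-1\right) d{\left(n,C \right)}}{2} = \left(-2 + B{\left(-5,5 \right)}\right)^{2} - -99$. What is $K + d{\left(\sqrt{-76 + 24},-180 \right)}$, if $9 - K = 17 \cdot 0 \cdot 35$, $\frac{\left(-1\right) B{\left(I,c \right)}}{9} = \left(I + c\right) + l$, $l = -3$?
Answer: $-1439$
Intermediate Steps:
$B{\left(I,c \right)} = 27 - 9 I - 9 c$ ($B{\left(I,c \right)} = - 9 \left(\left(I + c\right) - 3\right) = - 9 \left(-3 + I + c\right) = 27 - 9 I - 9 c$)
$d{\left(n,C \right)} = -1448$ ($d{\left(n,C \right)} = - 2 \left(\left(-2 - -27\right)^{2} - -99\right) = - 2 \left(\left(-2 + \left(27 + 45 - 45\right)\right)^{2} + 99\right) = - 2 \left(\left(-2 + 27\right)^{2} + 99\right) = - 2 \left(25^{2} + 99\right) = - 2 \left(625 + 99\right) = \left(-2\right) 724 = -1448$)
$K = 9$ ($K = 9 - 17 \cdot 0 \cdot 35 = 9 - 0 \cdot 35 = 9 - 0 = 9 + 0 = 9$)
$K + d{\left(\sqrt{-76 + 24},-180 \right)} = 9 - 1448 = -1439$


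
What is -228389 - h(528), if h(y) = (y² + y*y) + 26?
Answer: -785983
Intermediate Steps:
h(y) = 26 + 2*y² (h(y) = (y² + y²) + 26 = 2*y² + 26 = 26 + 2*y²)
-228389 - h(528) = -228389 - (26 + 2*528²) = -228389 - (26 + 2*278784) = -228389 - (26 + 557568) = -228389 - 1*557594 = -228389 - 557594 = -785983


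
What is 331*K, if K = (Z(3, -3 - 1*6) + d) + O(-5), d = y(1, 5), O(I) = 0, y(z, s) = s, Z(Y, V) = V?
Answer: -1324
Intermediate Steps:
d = 5
K = -4 (K = ((-3 - 1*6) + 5) + 0 = ((-3 - 6) + 5) + 0 = (-9 + 5) + 0 = -4 + 0 = -4)
331*K = 331*(-4) = -1324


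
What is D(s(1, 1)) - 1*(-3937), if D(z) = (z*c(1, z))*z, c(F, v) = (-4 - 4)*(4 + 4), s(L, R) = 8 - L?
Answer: 801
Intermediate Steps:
c(F, v) = -64 (c(F, v) = -8*8 = -64)
D(z) = -64*z² (D(z) = (z*(-64))*z = (-64*z)*z = -64*z²)
D(s(1, 1)) - 1*(-3937) = -64*(8 - 1*1)² - 1*(-3937) = -64*(8 - 1)² + 3937 = -64*7² + 3937 = -64*49 + 3937 = -3136 + 3937 = 801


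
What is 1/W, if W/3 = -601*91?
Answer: -1/164073 ≈ -6.0949e-6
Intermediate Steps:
W = -164073 (W = 3*(-601*91) = 3*(-54691) = -164073)
1/W = 1/(-164073) = -1/164073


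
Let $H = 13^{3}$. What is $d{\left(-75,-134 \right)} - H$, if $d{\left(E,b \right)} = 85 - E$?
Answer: $-2037$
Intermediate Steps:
$H = 2197$
$d{\left(-75,-134 \right)} - H = \left(85 - -75\right) - 2197 = \left(85 + 75\right) - 2197 = 160 - 2197 = -2037$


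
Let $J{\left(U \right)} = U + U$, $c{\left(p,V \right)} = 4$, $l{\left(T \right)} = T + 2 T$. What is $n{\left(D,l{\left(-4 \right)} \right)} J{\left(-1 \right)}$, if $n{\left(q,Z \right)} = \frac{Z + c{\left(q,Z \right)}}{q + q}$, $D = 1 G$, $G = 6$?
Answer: $\frac{4}{3} \approx 1.3333$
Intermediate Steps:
$l{\left(T \right)} = 3 T$
$J{\left(U \right)} = 2 U$
$D = 6$ ($D = 1 \cdot 6 = 6$)
$n{\left(q,Z \right)} = \frac{4 + Z}{2 q}$ ($n{\left(q,Z \right)} = \frac{Z + 4}{q + q} = \frac{4 + Z}{2 q}$)
$n{\left(D,l{\left(-4 \right)} \right)} J{\left(-1 \right)} = \frac{4 + 3 \left(-4\right)}{2 \cdot 6} \cdot 2 \left(-1\right) = \frac{1}{2} \cdot \frac{1}{6} \left(4 - 12\right) \left(-2\right) = \frac{1}{2} \cdot \frac{1}{6} \left(-8\right) \left(-2\right) = \left(- \frac{2}{3}\right) \left(-2\right) = \frac{4}{3}$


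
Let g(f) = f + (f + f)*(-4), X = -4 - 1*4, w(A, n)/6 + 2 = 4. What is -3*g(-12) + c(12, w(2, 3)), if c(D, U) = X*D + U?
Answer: -336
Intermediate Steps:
w(A, n) = 12 (w(A, n) = -12 + 6*4 = -12 + 24 = 12)
X = -8 (X = -4 - 4 = -8)
g(f) = -7*f (g(f) = f + (2*f)*(-4) = f - 8*f = -7*f)
c(D, U) = U - 8*D (c(D, U) = -8*D + U = U - 8*D)
-3*g(-12) + c(12, w(2, 3)) = -(-21)*(-12) + (12 - 8*12) = -3*84 + (12 - 96) = -252 - 84 = -336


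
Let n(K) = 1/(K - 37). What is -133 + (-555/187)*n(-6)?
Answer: -1068898/8041 ≈ -132.93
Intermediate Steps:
n(K) = 1/(-37 + K)
-133 + (-555/187)*n(-6) = -133 + (-555/187)/(-37 - 6) = -133 - 555*1/187/(-43) = -133 - 555/187*(-1/43) = -133 + 555/8041 = -1068898/8041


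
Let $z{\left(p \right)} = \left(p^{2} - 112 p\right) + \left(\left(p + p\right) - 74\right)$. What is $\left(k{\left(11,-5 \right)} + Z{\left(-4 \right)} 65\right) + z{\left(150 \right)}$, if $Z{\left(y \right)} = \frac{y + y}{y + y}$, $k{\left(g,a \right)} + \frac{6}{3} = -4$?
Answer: $5985$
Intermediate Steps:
$k{\left(g,a \right)} = -6$ ($k{\left(g,a \right)} = -2 - 4 = -6$)
$Z{\left(y \right)} = 1$ ($Z{\left(y \right)} = \frac{2 y}{2 y} = 2 y \frac{1}{2 y} = 1$)
$z{\left(p \right)} = -74 + p^{2} - 110 p$ ($z{\left(p \right)} = \left(p^{2} - 112 p\right) + \left(2 p - 74\right) = \left(p^{2} - 112 p\right) + \left(-74 + 2 p\right) = -74 + p^{2} - 110 p$)
$\left(k{\left(11,-5 \right)} + Z{\left(-4 \right)} 65\right) + z{\left(150 \right)} = \left(-6 + 1 \cdot 65\right) - \left(16574 - 22500\right) = \left(-6 + 65\right) - -5926 = 59 + 5926 = 5985$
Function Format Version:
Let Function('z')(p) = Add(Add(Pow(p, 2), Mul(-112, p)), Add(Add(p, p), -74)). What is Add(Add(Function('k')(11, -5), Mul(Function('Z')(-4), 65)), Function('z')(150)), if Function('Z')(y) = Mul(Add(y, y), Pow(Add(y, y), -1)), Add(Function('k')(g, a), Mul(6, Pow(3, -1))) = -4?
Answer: 5985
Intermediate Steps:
Function('k')(g, a) = -6 (Function('k')(g, a) = Add(-2, -4) = -6)
Function('Z')(y) = 1 (Function('Z')(y) = Mul(Mul(2, y), Pow(Mul(2, y), -1)) = Mul(Mul(2, y), Mul(Rational(1, 2), Pow(y, -1))) = 1)
Function('z')(p) = Add(-74, Pow(p, 2), Mul(-110, p)) (Function('z')(p) = Add(Add(Pow(p, 2), Mul(-112, p)), Add(Mul(2, p), -74)) = Add(Add(Pow(p, 2), Mul(-112, p)), Add(-74, Mul(2, p))) = Add(-74, Pow(p, 2), Mul(-110, p)))
Add(Add(Function('k')(11, -5), Mul(Function('Z')(-4), 65)), Function('z')(150)) = Add(Add(-6, Mul(1, 65)), Add(-74, Pow(150, 2), Mul(-110, 150))) = Add(Add(-6, 65), Add(-74, 22500, -16500)) = Add(59, 5926) = 5985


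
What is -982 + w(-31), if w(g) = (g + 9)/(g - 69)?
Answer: -49089/50 ≈ -981.78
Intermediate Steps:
w(g) = (9 + g)/(-69 + g)
-982 + w(-31) = -982 + (9 - 31)/(-69 - 31) = -982 - 22/(-100) = -982 - 1/100*(-22) = -982 + 11/50 = -49089/50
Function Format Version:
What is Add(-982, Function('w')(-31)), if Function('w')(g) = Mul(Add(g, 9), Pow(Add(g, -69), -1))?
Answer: Rational(-49089, 50) ≈ -981.78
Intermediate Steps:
Function('w')(g) = Mul(Pow(Add(-69, g), -1), Add(9, g)) (Function('w')(g) = Mul(Add(9, g), Pow(Add(-69, g), -1)) = Mul(Pow(Add(-69, g), -1), Add(9, g)))
Add(-982, Function('w')(-31)) = Add(-982, Mul(Pow(Add(-69, -31), -1), Add(9, -31))) = Add(-982, Mul(Pow(-100, -1), -22)) = Add(-982, Mul(Rational(-1, 100), -22)) = Add(-982, Rational(11, 50)) = Rational(-49089, 50)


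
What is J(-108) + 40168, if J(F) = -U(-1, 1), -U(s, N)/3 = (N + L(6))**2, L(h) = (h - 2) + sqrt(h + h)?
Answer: 40279 + 60*sqrt(3) ≈ 40383.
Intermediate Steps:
L(h) = -2 + h + sqrt(2)*sqrt(h) (L(h) = (-2 + h) + sqrt(2*h) = (-2 + h) + sqrt(2)*sqrt(h) = -2 + h + sqrt(2)*sqrt(h))
U(s, N) = -3*(4 + N + 2*sqrt(3))**2 (U(s, N) = -3*(N + (-2 + 6 + sqrt(2)*sqrt(6)))**2 = -3*(N + (-2 + 6 + 2*sqrt(3)))**2 = -3*(N + (4 + 2*sqrt(3)))**2 = -3*(4 + N + 2*sqrt(3))**2)
J(F) = 3*(5 + 2*sqrt(3))**2 (J(F) = -(-3)*(4 + 1 + 2*sqrt(3))**2 = -(-3)*(5 + 2*sqrt(3))**2 = 3*(5 + 2*sqrt(3))**2)
J(-108) + 40168 = (111 + 60*sqrt(3)) + 40168 = 40279 + 60*sqrt(3)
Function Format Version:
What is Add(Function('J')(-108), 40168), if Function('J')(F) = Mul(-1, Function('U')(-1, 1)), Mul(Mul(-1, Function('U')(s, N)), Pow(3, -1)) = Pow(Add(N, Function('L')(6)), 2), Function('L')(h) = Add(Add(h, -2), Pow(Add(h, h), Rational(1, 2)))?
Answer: Add(40279, Mul(60, Pow(3, Rational(1, 2)))) ≈ 40383.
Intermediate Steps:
Function('L')(h) = Add(-2, h, Mul(Pow(2, Rational(1, 2)), Pow(h, Rational(1, 2)))) (Function('L')(h) = Add(Add(-2, h), Pow(Mul(2, h), Rational(1, 2))) = Add(Add(-2, h), Mul(Pow(2, Rational(1, 2)), Pow(h, Rational(1, 2)))) = Add(-2, h, Mul(Pow(2, Rational(1, 2)), Pow(h, Rational(1, 2)))))
Function('U')(s, N) = Mul(-3, Pow(Add(4, N, Mul(2, Pow(3, Rational(1, 2)))), 2)) (Function('U')(s, N) = Mul(-3, Pow(Add(N, Add(-2, 6, Mul(Pow(2, Rational(1, 2)), Pow(6, Rational(1, 2))))), 2)) = Mul(-3, Pow(Add(N, Add(-2, 6, Mul(2, Pow(3, Rational(1, 2))))), 2)) = Mul(-3, Pow(Add(N, Add(4, Mul(2, Pow(3, Rational(1, 2))))), 2)) = Mul(-3, Pow(Add(4, N, Mul(2, Pow(3, Rational(1, 2)))), 2)))
Function('J')(F) = Mul(3, Pow(Add(5, Mul(2, Pow(3, Rational(1, 2)))), 2)) (Function('J')(F) = Mul(-1, Mul(-3, Pow(Add(4, 1, Mul(2, Pow(3, Rational(1, 2)))), 2))) = Mul(-1, Mul(-3, Pow(Add(5, Mul(2, Pow(3, Rational(1, 2)))), 2))) = Mul(3, Pow(Add(5, Mul(2, Pow(3, Rational(1, 2)))), 2)))
Add(Function('J')(-108), 40168) = Add(Add(111, Mul(60, Pow(3, Rational(1, 2)))), 40168) = Add(40279, Mul(60, Pow(3, Rational(1, 2))))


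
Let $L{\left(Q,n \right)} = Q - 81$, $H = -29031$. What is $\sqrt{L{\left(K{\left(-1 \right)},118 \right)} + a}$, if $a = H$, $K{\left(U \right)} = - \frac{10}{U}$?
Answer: $i \sqrt{29102} \approx 170.59 i$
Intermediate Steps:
$L{\left(Q,n \right)} = -81 + Q$ ($L{\left(Q,n \right)} = Q - 81 = -81 + Q$)
$a = -29031$
$\sqrt{L{\left(K{\left(-1 \right)},118 \right)} + a} = \sqrt{\left(-81 - \frac{10}{-1}\right) - 29031} = \sqrt{\left(-81 - -10\right) - 29031} = \sqrt{\left(-81 + 10\right) - 29031} = \sqrt{-71 - 29031} = \sqrt{-29102} = i \sqrt{29102}$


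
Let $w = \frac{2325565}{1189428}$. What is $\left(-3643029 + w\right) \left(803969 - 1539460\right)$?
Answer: $\frac{3186969564428121877}{1189428} \approx 2.6794 \cdot 10^{12}$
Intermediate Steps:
$w = \frac{2325565}{1189428}$ ($w = 2325565 \cdot \frac{1}{1189428} = \frac{2325565}{1189428} \approx 1.9552$)
$\left(-3643029 + w\right) \left(803969 - 1539460\right) = \left(-3643029 + \frac{2325565}{1189428}\right) \left(803969 - 1539460\right) = \left(- \frac{4333118371847}{1189428}\right) \left(-735491\right) = \frac{3186969564428121877}{1189428}$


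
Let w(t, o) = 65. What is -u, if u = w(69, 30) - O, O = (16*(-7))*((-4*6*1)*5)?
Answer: 13375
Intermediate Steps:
O = 13440 (O = -112*(-24*1)*5 = -(-2688)*5 = -112*(-120) = 13440)
u = -13375 (u = 65 - 1*13440 = 65 - 13440 = -13375)
-u = -1*(-13375) = 13375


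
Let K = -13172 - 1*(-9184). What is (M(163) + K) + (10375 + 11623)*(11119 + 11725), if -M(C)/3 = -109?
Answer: 502518651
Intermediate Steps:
M(C) = 327 (M(C) = -3*(-109) = 327)
K = -3988 (K = -13172 + 9184 = -3988)
(M(163) + K) + (10375 + 11623)*(11119 + 11725) = (327 - 3988) + (10375 + 11623)*(11119 + 11725) = -3661 + 21998*22844 = -3661 + 502522312 = 502518651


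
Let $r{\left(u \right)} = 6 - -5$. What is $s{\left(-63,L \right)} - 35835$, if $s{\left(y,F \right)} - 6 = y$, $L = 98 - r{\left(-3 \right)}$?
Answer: $-35892$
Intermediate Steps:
$r{\left(u \right)} = 11$ ($r{\left(u \right)} = 6 + 5 = 11$)
$L = 87$ ($L = 98 - 11 = 87$)
$s{\left(y,F \right)} = 6 + y$
$s{\left(-63,L \right)} - 35835 = \left(6 - 63\right) - 35835 = -57 - 35835 = -35892$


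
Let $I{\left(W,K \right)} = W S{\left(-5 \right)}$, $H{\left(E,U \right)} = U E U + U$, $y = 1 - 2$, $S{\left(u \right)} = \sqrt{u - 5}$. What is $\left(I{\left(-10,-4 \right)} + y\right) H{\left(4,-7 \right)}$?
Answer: $-189 - 1890 i \sqrt{10} \approx -189.0 - 5976.7 i$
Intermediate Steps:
$S{\left(u \right)} = \sqrt{-5 + u}$
$y = -1$ ($y = 1 - 2 = -1$)
$H{\left(E,U \right)} = U + E U^{2}$ ($H{\left(E,U \right)} = E U U + U = E U^{2} + U = U + E U^{2}$)
$I{\left(W,K \right)} = i W \sqrt{10}$ ($I{\left(W,K \right)} = W \sqrt{-5 - 5} = W \sqrt{-10} = W i \sqrt{10} = i W \sqrt{10}$)
$\left(I{\left(-10,-4 \right)} + y\right) H{\left(4,-7 \right)} = \left(i \left(-10\right) \sqrt{10} - 1\right) \left(- 7 \left(1 + 4 \left(-7\right)\right)\right) = \left(- 10 i \sqrt{10} - 1\right) \left(- 7 \left(1 - 28\right)\right) = \left(-1 - 10 i \sqrt{10}\right) \left(\left(-7\right) \left(-27\right)\right) = \left(-1 - 10 i \sqrt{10}\right) 189 = -189 - 1890 i \sqrt{10}$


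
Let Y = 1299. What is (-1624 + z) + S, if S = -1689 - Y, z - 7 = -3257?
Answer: -7862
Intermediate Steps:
z = -3250 (z = 7 - 3257 = -3250)
S = -2988 (S = -1689 - 1*1299 = -1689 - 1299 = -2988)
(-1624 + z) + S = (-1624 - 3250) - 2988 = -4874 - 2988 = -7862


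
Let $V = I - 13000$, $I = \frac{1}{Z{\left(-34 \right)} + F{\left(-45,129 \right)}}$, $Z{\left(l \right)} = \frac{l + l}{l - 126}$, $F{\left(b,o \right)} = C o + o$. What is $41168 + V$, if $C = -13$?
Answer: $\frac{1743683664}{61903} \approx 28168.0$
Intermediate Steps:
$F{\left(b,o \right)} = - 12 o$ ($F{\left(b,o \right)} = - 13 o + o = - 12 o$)
$Z{\left(l \right)} = \frac{2 l}{-126 + l}$
$I = - \frac{40}{61903}$ ($I = \frac{1}{2 \left(-34\right) \frac{1}{-126 - 34} - 1548} = \frac{1}{2 \left(-34\right) \frac{1}{-160} - 1548} = \frac{1}{2 \left(-34\right) \left(- \frac{1}{160}\right) - 1548} = \frac{1}{\frac{17}{40} - 1548} = \frac{1}{- \frac{61903}{40}} = - \frac{40}{61903} \approx -0.00064617$)
$V = - \frac{804739040}{61903}$ ($V = - \frac{40}{61903} - 13000 = - \frac{804739040}{61903} \approx -13000.0$)
$41168 + V = 41168 - \frac{804739040}{61903} = \frac{1743683664}{61903}$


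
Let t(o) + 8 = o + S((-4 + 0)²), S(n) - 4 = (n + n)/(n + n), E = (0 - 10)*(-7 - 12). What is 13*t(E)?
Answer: 2431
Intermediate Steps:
E = 190 (E = -10*(-19) = 190)
S(n) = 5 (S(n) = 4 + (n + n)/(n + n) = 4 + (2*n)/((2*n)) = 4 + (2*n)*(1/(2*n)) = 4 + 1 = 5)
t(o) = -3 + o (t(o) = -8 + (o + 5) = -8 + (5 + o) = -3 + o)
13*t(E) = 13*(-3 + 190) = 13*187 = 2431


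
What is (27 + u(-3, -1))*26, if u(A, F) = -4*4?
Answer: 286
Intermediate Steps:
u(A, F) = -16
(27 + u(-3, -1))*26 = (27 - 16)*26 = 11*26 = 286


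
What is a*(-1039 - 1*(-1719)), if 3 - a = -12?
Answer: 10200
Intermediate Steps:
a = 15 (a = 3 - 1*(-12) = 3 + 12 = 15)
a*(-1039 - 1*(-1719)) = 15*(-1039 - 1*(-1719)) = 15*(-1039 + 1719) = 15*680 = 10200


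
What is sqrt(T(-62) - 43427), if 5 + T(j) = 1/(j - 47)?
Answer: I*sqrt(516015701)/109 ≈ 208.4*I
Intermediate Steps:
T(j) = -5 + 1/(-47 + j) (T(j) = -5 + 1/(j - 47) = -5 + 1/(-47 + j))
sqrt(T(-62) - 43427) = sqrt((236 - 5*(-62))/(-47 - 62) - 43427) = sqrt((236 + 310)/(-109) - 43427) = sqrt(-1/109*546 - 43427) = sqrt(-546/109 - 43427) = sqrt(-4734089/109) = I*sqrt(516015701)/109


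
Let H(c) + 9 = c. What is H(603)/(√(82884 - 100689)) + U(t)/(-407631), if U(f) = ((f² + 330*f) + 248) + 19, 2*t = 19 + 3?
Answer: -82/8319 - 198*I*√17805/5935 ≈ -0.009857 - 4.4516*I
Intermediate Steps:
H(c) = -9 + c
t = 11 (t = (19 + 3)/2 = (½)*22 = 11)
U(f) = 267 + f² + 330*f (U(f) = (248 + f² + 330*f) + 19 = 267 + f² + 330*f)
H(603)/(√(82884 - 100689)) + U(t)/(-407631) = (-9 + 603)/(√(82884 - 100689)) + (267 + 11² + 330*11)/(-407631) = 594/(√(-17805)) + (267 + 121 + 3630)*(-1/407631) = 594/((I*√17805)) + 4018*(-1/407631) = 594*(-I*√17805/17805) - 82/8319 = -198*I*√17805/5935 - 82/8319 = -82/8319 - 198*I*√17805/5935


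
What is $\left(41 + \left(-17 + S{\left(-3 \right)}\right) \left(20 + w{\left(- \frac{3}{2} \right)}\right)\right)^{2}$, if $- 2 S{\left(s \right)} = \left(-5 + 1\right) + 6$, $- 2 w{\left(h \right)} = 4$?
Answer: $80089$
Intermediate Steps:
$w{\left(h \right)} = -2$ ($w{\left(h \right)} = \left(- \frac{1}{2}\right) 4 = -2$)
$S{\left(s \right)} = -1$ ($S{\left(s \right)} = - \frac{\left(-5 + 1\right) + 6}{2} = - \frac{-4 + 6}{2} = \left(- \frac{1}{2}\right) 2 = -1$)
$\left(41 + \left(-17 + S{\left(-3 \right)}\right) \left(20 + w{\left(- \frac{3}{2} \right)}\right)\right)^{2} = \left(41 + \left(-17 - 1\right) \left(20 - 2\right)\right)^{2} = \left(41 - 324\right)^{2} = \left(-283\right)^{2} = 80089$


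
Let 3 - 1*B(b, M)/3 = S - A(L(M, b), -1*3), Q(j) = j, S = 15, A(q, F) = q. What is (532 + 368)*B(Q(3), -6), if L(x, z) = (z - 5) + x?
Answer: -54000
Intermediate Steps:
L(x, z) = -5 + x + z (L(x, z) = (-5 + z) + x = -5 + x + z)
B(b, M) = -51 + 3*M + 3*b (B(b, M) = 9 - 3*(15 - (-5 + M + b)) = 9 - 3*(15 + (5 - M - b)) = 9 - 3*(20 - M - b) = 9 + (-60 + 3*M + 3*b) = -51 + 3*M + 3*b)
(532 + 368)*B(Q(3), -6) = (532 + 368)*(-51 + 3*(-6) + 3*3) = 900*(-51 - 18 + 9) = 900*(-60) = -54000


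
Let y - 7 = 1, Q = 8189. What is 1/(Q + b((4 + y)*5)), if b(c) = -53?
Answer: 1/8136 ≈ 0.00012291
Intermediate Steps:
y = 8 (y = 7 + 1 = 8)
1/(Q + b((4 + y)*5)) = 1/(8189 - 53) = 1/8136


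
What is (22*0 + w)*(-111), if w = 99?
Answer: -10989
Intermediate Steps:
(22*0 + w)*(-111) = (22*0 + 99)*(-111) = (0 + 99)*(-111) = 99*(-111) = -10989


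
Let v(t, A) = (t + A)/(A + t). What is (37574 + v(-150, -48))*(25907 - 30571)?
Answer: -175249800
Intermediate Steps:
v(t, A) = 1 (v(t, A) = (A + t)/(A + t) = 1)
(37574 + v(-150, -48))*(25907 - 30571) = (37574 + 1)*(25907 - 30571) = 37575*(-4664) = -175249800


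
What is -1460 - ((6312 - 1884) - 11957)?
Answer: 6069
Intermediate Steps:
-1460 - ((6312 - 1884) - 11957) = -1460 - (4428 - 11957) = -1460 - 1*(-7529) = -1460 + 7529 = 6069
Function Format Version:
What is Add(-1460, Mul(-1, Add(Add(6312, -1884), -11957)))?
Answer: 6069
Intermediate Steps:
Add(-1460, Mul(-1, Add(Add(6312, -1884), -11957))) = Add(-1460, Mul(-1, Add(4428, -11957))) = Add(-1460, Mul(-1, -7529)) = Add(-1460, 7529) = 6069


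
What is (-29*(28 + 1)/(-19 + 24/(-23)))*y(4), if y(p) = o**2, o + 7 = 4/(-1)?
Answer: 2340503/461 ≈ 5077.0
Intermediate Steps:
o = -11 (o = -7 + 4/(-1) = -7 + 4*(-1) = -7 - 4 = -11)
y(p) = 121 (y(p) = (-11)**2 = 121)
(-29*(28 + 1)/(-19 + 24/(-23)))*y(4) = -29*(28 + 1)/(-19 + 24/(-23))*121 = -841/(-19 + 24*(-1/23))*121 = -841/(-19 - 24/23)*121 = -841/(-461/23)*121 = -841*(-23)/461*121 = -29*(-667/461)*121 = (19343/461)*121 = 2340503/461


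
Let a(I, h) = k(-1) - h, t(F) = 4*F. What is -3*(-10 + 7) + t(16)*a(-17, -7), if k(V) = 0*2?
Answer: 457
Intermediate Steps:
k(V) = 0
a(I, h) = -h (a(I, h) = 0 - h = -h)
-3*(-10 + 7) + t(16)*a(-17, -7) = -3*(-10 + 7) + (4*16)*(-1*(-7)) = -3*(-3) + 64*7 = 9 + 448 = 457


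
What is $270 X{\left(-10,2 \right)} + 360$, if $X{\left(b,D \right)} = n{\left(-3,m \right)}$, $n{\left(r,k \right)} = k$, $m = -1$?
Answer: $90$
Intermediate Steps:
$X{\left(b,D \right)} = -1$
$270 X{\left(-10,2 \right)} + 360 = 270 \left(-1\right) + 360 = -270 + 360 = 90$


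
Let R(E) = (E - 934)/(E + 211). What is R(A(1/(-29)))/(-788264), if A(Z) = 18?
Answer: 1/197066 ≈ 5.0744e-6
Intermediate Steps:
R(E) = (-934 + E)/(211 + E)
R(A(1/(-29)))/(-788264) = ((-934 + 18)/(211 + 18))/(-788264) = (-916/229)*(-1/788264) = ((1/229)*(-916))*(-1/788264) = -4*(-1/788264) = 1/197066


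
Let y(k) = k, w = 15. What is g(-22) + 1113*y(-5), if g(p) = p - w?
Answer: -5602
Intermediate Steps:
g(p) = -15 + p (g(p) = p - 1*15 = p - 15 = -15 + p)
g(-22) + 1113*y(-5) = (-15 - 22) + 1113*(-5) = -37 - 5565 = -5602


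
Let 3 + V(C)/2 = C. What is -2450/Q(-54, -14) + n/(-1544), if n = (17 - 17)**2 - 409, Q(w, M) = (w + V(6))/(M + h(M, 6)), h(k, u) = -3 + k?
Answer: -1831987/1158 ≈ -1582.0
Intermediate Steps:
V(C) = -6 + 2*C
Q(w, M) = (6 + w)/(-3 + 2*M) (Q(w, M) = (w + (-6 + 2*6))/(M + (-3 + M)) = (w + (-6 + 12))/(-3 + 2*M) = (w + 6)/(-3 + 2*M) = (6 + w)/(-3 + 2*M))
n = -409 (n = 0**2 - 409 = 0 - 409 = -409)
-2450/Q(-54, -14) + n/(-1544) = -2450*(-3 + 2*(-14))/(6 - 54) - 409/(-1544) = -2450/(-48/(-3 - 28)) - 409*(-1/1544) = -2450/(-48/(-31)) + 409/1544 = -2450/((-1/31*(-48))) + 409/1544 = -2450/48/31 + 409/1544 = -2450*31/48 + 409/1544 = -37975/24 + 409/1544 = -1831987/1158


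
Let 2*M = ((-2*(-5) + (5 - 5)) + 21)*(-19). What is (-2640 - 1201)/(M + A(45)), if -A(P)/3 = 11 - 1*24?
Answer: 7682/511 ≈ 15.033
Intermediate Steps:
A(P) = 39 (A(P) = -3*(11 - 1*24) = -3*(11 - 24) = -3*(-13) = 39)
M = -589/2 (M = (((-2*(-5) + (5 - 5)) + 21)*(-19))/2 = (((10 + 0) + 21)*(-19))/2 = ((10 + 21)*(-19))/2 = (31*(-19))/2 = (1/2)*(-589) = -589/2 ≈ -294.50)
(-2640 - 1201)/(M + A(45)) = (-2640 - 1201)/(-589/2 + 39) = -3841/(-511/2) = -3841*(-2/511) = 7682/511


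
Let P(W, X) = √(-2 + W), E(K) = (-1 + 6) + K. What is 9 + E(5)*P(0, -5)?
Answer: 9 + 10*I*√2 ≈ 9.0 + 14.142*I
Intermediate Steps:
E(K) = 5 + K
9 + E(5)*P(0, -5) = 9 + (5 + 5)*√(-2 + 0) = 9 + 10*√(-2) = 9 + 10*(I*√2) = 9 + 10*I*√2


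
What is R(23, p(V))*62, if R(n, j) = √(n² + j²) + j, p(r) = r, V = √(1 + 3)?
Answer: 124 + 62*√533 ≈ 1555.4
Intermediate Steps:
V = 2 (V = √4 = 2)
R(n, j) = j + √(j² + n²) (R(n, j) = √(j² + n²) + j = j + √(j² + n²))
R(23, p(V))*62 = (2 + √(2² + 23²))*62 = (2 + √(4 + 529))*62 = (2 + √533)*62 = 124 + 62*√533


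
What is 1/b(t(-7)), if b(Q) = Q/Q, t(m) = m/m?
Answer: 1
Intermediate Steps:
t(m) = 1
b(Q) = 1
1/b(t(-7)) = 1/1 = 1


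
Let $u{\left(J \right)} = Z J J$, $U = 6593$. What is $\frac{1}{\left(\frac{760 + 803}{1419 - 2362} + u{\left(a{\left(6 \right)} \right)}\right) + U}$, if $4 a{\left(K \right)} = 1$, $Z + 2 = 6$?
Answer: $\frac{3772}{24863487} \approx 0.00015171$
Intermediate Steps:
$Z = 4$ ($Z = -2 + 6 = 4$)
$a{\left(K \right)} = \frac{1}{4}$ ($a{\left(K \right)} = \frac{1}{4} \cdot 1 = \frac{1}{4}$)
$u{\left(J \right)} = 4 J^{2}$ ($u{\left(J \right)} = 4 J J = 4 J^{2}$)
$\frac{1}{\left(\frac{760 + 803}{1419 - 2362} + u{\left(a{\left(6 \right)} \right)}\right) + U} = \frac{1}{\left(\frac{760 + 803}{1419 - 2362} + \frac{4}{16}\right) + 6593} = \frac{1}{\left(\frac{1563}{-943} + 4 \cdot \frac{1}{16}\right) + 6593} = \frac{1}{\left(1563 \left(- \frac{1}{943}\right) + \frac{1}{4}\right) + 6593} = \frac{1}{\left(- \frac{1563}{943} + \frac{1}{4}\right) + 6593} = \frac{1}{- \frac{5309}{3772} + 6593} = \frac{1}{\frac{24863487}{3772}} = \frac{3772}{24863487}$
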